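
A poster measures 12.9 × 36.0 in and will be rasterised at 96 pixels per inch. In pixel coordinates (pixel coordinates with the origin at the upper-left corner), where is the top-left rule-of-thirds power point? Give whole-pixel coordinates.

x = 413 px, y = 1152 px

In pixels the canvas is 12.9 × 96 = 1238.4 wide and 36.0 × 96 = 3456 tall.
The top-left point is one-third across and one-third down:
x = 1 × 1238.4/3 ≈ 413; y = 1 × 3456/3 ≈ 1152.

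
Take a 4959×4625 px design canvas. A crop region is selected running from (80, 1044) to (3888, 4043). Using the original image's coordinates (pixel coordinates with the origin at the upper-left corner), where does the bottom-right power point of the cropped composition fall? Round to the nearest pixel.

Crop width = 3888 − 80 = 3808 px; one third is 1269.33 px.
Crop height = 4043 − 1044 = 2999 px; one third is 999.67 px.
The bottom-right point is two-thirds across and two-thirds down within the crop:
x = 80 + 2 × 1269.33 ≈ 2619; y = 1044 + 2 × 999.67 ≈ 3043.

x = 2619 px, y = 3043 px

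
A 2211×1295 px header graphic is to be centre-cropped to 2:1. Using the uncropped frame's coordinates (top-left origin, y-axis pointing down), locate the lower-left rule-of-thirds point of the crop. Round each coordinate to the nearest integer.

2211/1295 < 2/1, so the 2:1 crop keeps the full width 2211 and trims height to 2211 × 1/2 = 1105.50 px.
Top offset = (1295 − 1105.50)/2 = 94.75 px; left offset = 0.
Lower-left is one-third across and two-thirds down within the crop:
x = 0.00 + 1 × 2211.00/3 ≈ 737; y = 94.75 + 2 × 1105.50/3 ≈ 832.

(737, 832)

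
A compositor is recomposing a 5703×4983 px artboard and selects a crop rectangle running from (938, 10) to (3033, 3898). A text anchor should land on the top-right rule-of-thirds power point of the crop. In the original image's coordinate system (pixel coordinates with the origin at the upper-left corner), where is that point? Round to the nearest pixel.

Crop width = 3033 − 938 = 2095 px; one third is 698.33 px.
Crop height = 3898 − 10 = 3888 px; one third is 1296.00 px.
The top-right point is two-thirds across and one-third down within the crop:
x = 938 + 2 × 698.33 ≈ 2335; y = 10 + 1 × 1296.00 ≈ 1306.

x = 2335 px, y = 1306 px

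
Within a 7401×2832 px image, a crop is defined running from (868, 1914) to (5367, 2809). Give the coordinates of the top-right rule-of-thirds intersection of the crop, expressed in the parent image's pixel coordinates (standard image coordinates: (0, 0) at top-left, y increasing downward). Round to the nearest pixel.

x = 3867 px, y = 2212 px

Crop width = 5367 − 868 = 4499 px; one third is 1499.67 px.
Crop height = 2809 − 1914 = 895 px; one third is 298.33 px.
The top-right point is two-thirds across and one-third down within the crop:
x = 868 + 2 × 1499.67 ≈ 3867; y = 1914 + 1 × 298.33 ≈ 2212.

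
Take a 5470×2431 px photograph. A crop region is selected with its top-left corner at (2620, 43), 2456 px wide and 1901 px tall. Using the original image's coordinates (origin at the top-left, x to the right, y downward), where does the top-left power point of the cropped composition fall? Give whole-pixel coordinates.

(3439, 677)

One third of the crop width 2456 is 818.67 px.
One third of the crop height 1901 is 633.67 px.
The top-left point is one-third across and one-third down within the crop:
x = 2620 + 1 × 818.67 ≈ 3439; y = 43 + 1 × 633.67 ≈ 677.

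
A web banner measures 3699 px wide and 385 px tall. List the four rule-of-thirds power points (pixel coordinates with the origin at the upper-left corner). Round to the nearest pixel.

One third of 3699 is 1233; one third of 385 is 128.33.
Vertical third lines at x = 1233 and x = 2466; horizontal third lines at y = 128 and y = 257.

(1233, 128), (2466, 128), (1233, 257), (2466, 257)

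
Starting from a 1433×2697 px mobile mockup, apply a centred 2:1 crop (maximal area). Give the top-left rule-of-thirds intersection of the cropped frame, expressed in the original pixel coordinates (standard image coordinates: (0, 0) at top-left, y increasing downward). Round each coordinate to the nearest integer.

1433/2697 < 2/1, so the 2:1 crop keeps the full width 1433 and trims height to 1433 × 1/2 = 716.50 px.
Top offset = (2697 − 716.50)/2 = 990.25 px; left offset = 0.
Top-left is one-third across and one-third down within the crop:
x = 0.00 + 1 × 1433.00/3 ≈ 478; y = 990.25 + 1 × 716.50/3 ≈ 1229.

x = 478 px, y = 1229 px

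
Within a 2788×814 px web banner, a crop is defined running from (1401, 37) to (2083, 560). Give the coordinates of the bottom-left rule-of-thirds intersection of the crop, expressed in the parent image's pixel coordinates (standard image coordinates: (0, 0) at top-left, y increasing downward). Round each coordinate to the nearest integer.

(1628, 386)

Crop width = 2083 − 1401 = 682 px; one third is 227.33 px.
Crop height = 560 − 37 = 523 px; one third is 174.33 px.
The bottom-left point is one-third across and two-thirds down within the crop:
x = 1401 + 1 × 227.33 ≈ 1628; y = 37 + 2 × 174.33 ≈ 386.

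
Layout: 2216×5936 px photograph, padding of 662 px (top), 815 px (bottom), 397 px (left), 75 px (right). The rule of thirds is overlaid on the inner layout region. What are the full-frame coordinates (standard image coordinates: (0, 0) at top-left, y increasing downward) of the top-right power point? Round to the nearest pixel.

x = 1560 px, y = 2148 px

Content width = 2216 − 397 − 75 = 1744 px; content height = 5936 − 662 − 815 = 4459 px.
Top-right is two-thirds across and one-third down within the inner layout region.
x = 397 + 2 × 1744/3 = 397 + 1162.67 ≈ 1560
y = 662 + 1 × 4459/3 = 662 + 1486.33 ≈ 2148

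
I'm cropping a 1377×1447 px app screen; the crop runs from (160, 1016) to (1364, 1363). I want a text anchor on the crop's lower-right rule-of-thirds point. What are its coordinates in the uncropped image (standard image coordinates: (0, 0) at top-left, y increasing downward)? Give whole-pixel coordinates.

(963, 1247)

Crop width = 1364 − 160 = 1204 px; one third is 401.33 px.
Crop height = 1363 − 1016 = 347 px; one third is 115.67 px.
The lower-right point is two-thirds across and two-thirds down within the crop:
x = 160 + 2 × 401.33 ≈ 963; y = 1016 + 2 × 115.67 ≈ 1247.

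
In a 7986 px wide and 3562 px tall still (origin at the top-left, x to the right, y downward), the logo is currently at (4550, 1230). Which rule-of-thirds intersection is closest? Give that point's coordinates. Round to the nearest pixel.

x = 5324 px, y = 1187 px

Third lines: x ∈ {2662, 5324}, y ∈ {1187, 2375}.
4550 is closer to x = 5324; 1230 is closer to y = 1187.
So the nearest intersection is the upper-right power point.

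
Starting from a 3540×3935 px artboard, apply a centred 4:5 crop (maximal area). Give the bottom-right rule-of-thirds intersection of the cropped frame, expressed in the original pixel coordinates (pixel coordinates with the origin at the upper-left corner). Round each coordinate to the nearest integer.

3540/3935 > 4/5, so the 4:5 crop keeps the full height 3935 and trims width to 3935 × 4/5 = 3148.00 px.
Left offset = (3540 − 3148.00)/2 = 196.00 px; top offset = 0.
Bottom-right is two-thirds across and two-thirds down within the crop:
x = 196.00 + 2 × 3148.00/3 ≈ 2295; y = 0.00 + 2 × 3935.00/3 ≈ 2623.

x = 2295 px, y = 2623 px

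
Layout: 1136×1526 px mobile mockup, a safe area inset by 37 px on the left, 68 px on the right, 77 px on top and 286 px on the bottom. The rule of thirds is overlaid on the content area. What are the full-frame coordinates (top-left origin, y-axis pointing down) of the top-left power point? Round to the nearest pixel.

Content width = 1136 − 37 − 68 = 1031 px; content height = 1526 − 77 − 286 = 1163 px.
Top-left is one-third across and one-third down within the content area.
x = 37 + 1 × 1031/3 = 37 + 343.67 ≈ 381
y = 77 + 1 × 1163/3 = 77 + 387.67 ≈ 465

x = 381 px, y = 465 px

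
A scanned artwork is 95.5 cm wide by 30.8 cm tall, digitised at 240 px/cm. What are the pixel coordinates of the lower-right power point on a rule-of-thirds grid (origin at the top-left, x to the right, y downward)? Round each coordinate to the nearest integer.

x = 15280 px, y = 4928 px

In pixels the canvas is 95.5 × 240 = 22920 wide and 30.8 × 240 = 7392 tall.
The lower-right point is two-thirds across and two-thirds down:
x = 2 × 22920/3 ≈ 15280; y = 2 × 7392/3 ≈ 4928.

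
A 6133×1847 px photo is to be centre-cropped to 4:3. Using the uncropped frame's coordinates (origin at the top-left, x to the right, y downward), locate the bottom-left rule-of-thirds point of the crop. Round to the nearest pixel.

(2656, 1231)

6133/1847 > 4/3, so the 4:3 crop keeps the full height 1847 and trims width to 1847 × 4/3 = 2462.67 px.
Left offset = (6133 − 2462.67)/2 = 1835.17 px; top offset = 0.
Bottom-left is one-third across and two-thirds down within the crop:
x = 1835.17 + 1 × 2462.67/3 ≈ 2656; y = 0.00 + 2 × 1847.00/3 ≈ 1231.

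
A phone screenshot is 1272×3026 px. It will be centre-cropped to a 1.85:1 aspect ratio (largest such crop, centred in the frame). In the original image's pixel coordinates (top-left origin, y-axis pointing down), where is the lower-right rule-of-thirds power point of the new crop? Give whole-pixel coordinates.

1272/3026 < 1.85/1, so the 1.85:1 crop keeps the full width 1272 and trims height to 1272 × 1/1.85 = 687.57 px.
Top offset = (3026 − 687.57)/2 = 1169.22 px; left offset = 0.
Lower-right is two-thirds across and two-thirds down within the crop:
x = 0.00 + 2 × 1272.00/3 ≈ 848; y = 1169.22 + 2 × 687.57/3 ≈ 1628.

x = 848 px, y = 1628 px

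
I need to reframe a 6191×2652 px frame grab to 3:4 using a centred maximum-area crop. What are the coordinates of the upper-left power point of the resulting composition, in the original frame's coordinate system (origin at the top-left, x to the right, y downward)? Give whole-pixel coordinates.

x = 2764 px, y = 884 px

6191/2652 > 3/4, so the 3:4 crop keeps the full height 2652 and trims width to 2652 × 3/4 = 1989.00 px.
Left offset = (6191 − 1989.00)/2 = 2101.00 px; top offset = 0.
Upper-left is one-third across and one-third down within the crop:
x = 2101.00 + 1 × 1989.00/3 ≈ 2764; y = 0.00 + 1 × 2652.00/3 ≈ 884.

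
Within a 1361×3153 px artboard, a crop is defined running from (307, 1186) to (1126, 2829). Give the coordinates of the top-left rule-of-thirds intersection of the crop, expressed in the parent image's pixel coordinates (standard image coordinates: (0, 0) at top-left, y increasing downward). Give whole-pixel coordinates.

Crop width = 1126 − 307 = 819 px; one third is 273.00 px.
Crop height = 2829 − 1186 = 1643 px; one third is 547.67 px.
The top-left point is one-third across and one-third down within the crop:
x = 307 + 1 × 273.00 ≈ 580; y = 1186 + 1 × 547.67 ≈ 1734.

(580, 1734)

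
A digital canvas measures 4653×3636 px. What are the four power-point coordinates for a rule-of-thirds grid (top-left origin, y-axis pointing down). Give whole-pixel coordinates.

(1551, 1212), (3102, 1212), (1551, 2424), (3102, 2424)

One third of 4653 is 1551; one third of 3636 is 1212.
Vertical third lines at x = 1551 and x = 3102; horizontal third lines at y = 1212 and y = 2424.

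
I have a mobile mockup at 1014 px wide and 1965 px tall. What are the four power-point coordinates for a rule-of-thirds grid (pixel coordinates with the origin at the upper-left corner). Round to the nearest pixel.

(338, 655), (676, 655), (338, 1310), (676, 1310)

One third of 1014 is 338; one third of 1965 is 655.
Vertical third lines at x = 338 and x = 676; horizontal third lines at y = 655 and y = 1310.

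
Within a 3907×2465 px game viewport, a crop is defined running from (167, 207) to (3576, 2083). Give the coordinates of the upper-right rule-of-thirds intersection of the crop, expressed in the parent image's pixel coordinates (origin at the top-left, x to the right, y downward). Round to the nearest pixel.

(2440, 832)

Crop width = 3576 − 167 = 3409 px; one third is 1136.33 px.
Crop height = 2083 − 207 = 1876 px; one third is 625.33 px.
The upper-right point is two-thirds across and one-third down within the crop:
x = 167 + 2 × 1136.33 ≈ 2440; y = 207 + 1 × 625.33 ≈ 832.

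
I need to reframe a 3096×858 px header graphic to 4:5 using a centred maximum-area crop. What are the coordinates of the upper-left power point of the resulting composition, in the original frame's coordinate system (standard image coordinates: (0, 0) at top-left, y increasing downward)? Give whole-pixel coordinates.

3096/858 > 4/5, so the 4:5 crop keeps the full height 858 and trims width to 858 × 4/5 = 686.40 px.
Left offset = (3096 − 686.40)/2 = 1204.80 px; top offset = 0.
Upper-left is one-third across and one-third down within the crop:
x = 1204.80 + 1 × 686.40/3 ≈ 1434; y = 0.00 + 1 × 858.00/3 ≈ 286.

x = 1434 px, y = 286 px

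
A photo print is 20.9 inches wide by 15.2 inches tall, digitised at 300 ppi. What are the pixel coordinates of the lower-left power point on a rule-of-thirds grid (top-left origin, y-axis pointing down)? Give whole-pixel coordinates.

(2090, 3040)

In pixels the canvas is 20.9 × 300 = 6270 wide and 15.2 × 300 = 4560 tall.
The lower-left point is one-third across and two-thirds down:
x = 1 × 6270/3 ≈ 2090; y = 2 × 4560/3 ≈ 3040.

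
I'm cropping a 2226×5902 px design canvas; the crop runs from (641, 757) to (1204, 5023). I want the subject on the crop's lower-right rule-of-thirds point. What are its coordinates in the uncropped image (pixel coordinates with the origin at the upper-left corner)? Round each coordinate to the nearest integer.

(1016, 3601)

Crop width = 1204 − 641 = 563 px; one third is 187.67 px.
Crop height = 5023 − 757 = 4266 px; one third is 1422.00 px.
The lower-right point is two-thirds across and two-thirds down within the crop:
x = 641 + 2 × 187.67 ≈ 1016; y = 757 + 2 × 1422.00 ≈ 3601.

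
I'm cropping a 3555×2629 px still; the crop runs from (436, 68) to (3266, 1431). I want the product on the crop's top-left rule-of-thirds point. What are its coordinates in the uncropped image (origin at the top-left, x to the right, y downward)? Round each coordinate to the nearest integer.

Crop width = 3266 − 436 = 2830 px; one third is 943.33 px.
Crop height = 1431 − 68 = 1363 px; one third is 454.33 px.
The top-left point is one-third across and one-third down within the crop:
x = 436 + 1 × 943.33 ≈ 1379; y = 68 + 1 × 454.33 ≈ 522.

(1379, 522)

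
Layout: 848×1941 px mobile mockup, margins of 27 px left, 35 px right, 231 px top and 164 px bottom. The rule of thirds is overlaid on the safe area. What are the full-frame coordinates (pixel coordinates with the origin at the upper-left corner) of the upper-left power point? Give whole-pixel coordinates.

Content width = 848 − 27 − 35 = 786 px; content height = 1941 − 231 − 164 = 1546 px.
Upper-left is one-third across and one-third down within the safe area.
x = 27 + 1 × 786/3 = 27 + 262.00 ≈ 289
y = 231 + 1 × 1546/3 = 231 + 515.33 ≈ 746

x = 289 px, y = 746 px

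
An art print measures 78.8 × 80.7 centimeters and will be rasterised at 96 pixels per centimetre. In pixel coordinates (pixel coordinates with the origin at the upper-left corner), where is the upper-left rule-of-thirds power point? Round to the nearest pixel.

In pixels the canvas is 78.8 × 96 = 7564.8 wide and 80.7 × 96 = 7747.2 tall.
The upper-left point is one-third across and one-third down:
x = 1 × 7564.8/3 ≈ 2522; y = 1 × 7747.2/3 ≈ 2582.

(2522, 2582)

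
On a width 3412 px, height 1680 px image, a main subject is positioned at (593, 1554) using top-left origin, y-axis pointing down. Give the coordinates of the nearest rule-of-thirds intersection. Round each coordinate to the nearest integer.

(1137, 1120)

Third lines: x ∈ {1137, 2275}, y ∈ {560, 1120}.
593 is closer to x = 1137; 1554 is closer to y = 1120.
So the nearest intersection is the lower-left power point.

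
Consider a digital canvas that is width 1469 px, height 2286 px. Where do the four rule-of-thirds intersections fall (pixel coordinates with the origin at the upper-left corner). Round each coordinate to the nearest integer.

One third of 1469 is 489.67; one third of 2286 is 762.
Vertical third lines at x = 490 and x = 979; horizontal third lines at y = 762 and y = 1524.

(490, 762), (979, 762), (490, 1524), (979, 1524)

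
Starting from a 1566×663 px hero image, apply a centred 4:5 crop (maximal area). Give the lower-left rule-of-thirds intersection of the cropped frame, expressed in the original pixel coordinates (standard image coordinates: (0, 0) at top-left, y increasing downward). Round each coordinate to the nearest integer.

x = 695 px, y = 442 px

1566/663 > 4/5, so the 4:5 crop keeps the full height 663 and trims width to 663 × 4/5 = 530.40 px.
Left offset = (1566 − 530.40)/2 = 517.80 px; top offset = 0.
Lower-left is one-third across and two-thirds down within the crop:
x = 517.80 + 1 × 530.40/3 ≈ 695; y = 0.00 + 2 × 663.00/3 ≈ 442.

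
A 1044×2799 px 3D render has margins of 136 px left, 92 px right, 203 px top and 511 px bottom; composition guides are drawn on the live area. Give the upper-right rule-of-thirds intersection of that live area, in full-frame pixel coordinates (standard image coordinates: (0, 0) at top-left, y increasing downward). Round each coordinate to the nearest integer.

Content width = 1044 − 136 − 92 = 816 px; content height = 2799 − 203 − 511 = 2085 px.
Upper-right is two-thirds across and one-third down within the live area.
x = 136 + 2 × 816/3 = 136 + 544.00 ≈ 680
y = 203 + 1 × 2085/3 = 203 + 695.00 ≈ 898

x = 680 px, y = 898 px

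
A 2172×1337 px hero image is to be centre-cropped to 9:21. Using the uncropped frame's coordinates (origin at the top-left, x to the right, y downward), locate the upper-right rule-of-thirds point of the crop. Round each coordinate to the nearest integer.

2172/1337 > 9/21, so the 9:21 crop keeps the full height 1337 and trims width to 1337 × 9/21 = 573.00 px.
Left offset = (2172 − 573.00)/2 = 799.50 px; top offset = 0.
Upper-right is two-thirds across and one-third down within the crop:
x = 799.50 + 2 × 573.00/3 ≈ 1182; y = 0.00 + 1 × 1337.00/3 ≈ 446.

(1182, 446)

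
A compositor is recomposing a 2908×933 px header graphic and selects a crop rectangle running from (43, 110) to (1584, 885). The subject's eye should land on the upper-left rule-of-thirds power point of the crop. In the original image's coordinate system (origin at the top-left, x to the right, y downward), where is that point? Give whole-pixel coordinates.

Crop width = 1584 − 43 = 1541 px; one third is 513.67 px.
Crop height = 885 − 110 = 775 px; one third is 258.33 px.
The upper-left point is one-third across and one-third down within the crop:
x = 43 + 1 × 513.67 ≈ 557; y = 110 + 1 × 258.33 ≈ 368.

x = 557 px, y = 368 px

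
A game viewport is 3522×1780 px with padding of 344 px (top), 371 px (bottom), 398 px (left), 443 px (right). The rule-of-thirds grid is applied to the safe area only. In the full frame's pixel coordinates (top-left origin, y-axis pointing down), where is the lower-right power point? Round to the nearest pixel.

(2185, 1054)

Content width = 3522 − 398 − 443 = 2681 px; content height = 1780 − 344 − 371 = 1065 px.
Lower-right is two-thirds across and two-thirds down within the safe area.
x = 398 + 2 × 2681/3 = 398 + 1787.33 ≈ 2185
y = 344 + 2 × 1065/3 = 344 + 710.00 ≈ 1054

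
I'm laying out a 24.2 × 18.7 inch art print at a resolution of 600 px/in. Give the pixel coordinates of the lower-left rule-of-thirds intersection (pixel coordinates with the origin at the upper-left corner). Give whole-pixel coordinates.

(4840, 7480)

In pixels the canvas is 24.2 × 600 = 14520 wide and 18.7 × 600 = 11220 tall.
The lower-left point is one-third across and two-thirds down:
x = 1 × 14520/3 ≈ 4840; y = 2 × 11220/3 ≈ 7480.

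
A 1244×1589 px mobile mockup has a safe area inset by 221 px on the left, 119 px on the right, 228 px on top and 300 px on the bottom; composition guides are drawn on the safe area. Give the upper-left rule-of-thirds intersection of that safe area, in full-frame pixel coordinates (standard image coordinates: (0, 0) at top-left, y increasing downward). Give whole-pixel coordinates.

Content width = 1244 − 221 − 119 = 904 px; content height = 1589 − 228 − 300 = 1061 px.
Upper-left is one-third across and one-third down within the safe area.
x = 221 + 1 × 904/3 = 221 + 301.33 ≈ 522
y = 228 + 1 × 1061/3 = 228 + 353.67 ≈ 582

x = 522 px, y = 582 px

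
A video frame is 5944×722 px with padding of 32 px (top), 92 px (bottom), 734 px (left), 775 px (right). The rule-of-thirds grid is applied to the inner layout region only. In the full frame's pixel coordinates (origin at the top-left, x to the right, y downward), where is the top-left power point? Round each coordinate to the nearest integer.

Content width = 5944 − 734 − 775 = 4435 px; content height = 722 − 32 − 92 = 598 px.
Top-left is one-third across and one-third down within the inner layout region.
x = 734 + 1 × 4435/3 = 734 + 1478.33 ≈ 2212
y = 32 + 1 × 598/3 = 32 + 199.33 ≈ 231

(2212, 231)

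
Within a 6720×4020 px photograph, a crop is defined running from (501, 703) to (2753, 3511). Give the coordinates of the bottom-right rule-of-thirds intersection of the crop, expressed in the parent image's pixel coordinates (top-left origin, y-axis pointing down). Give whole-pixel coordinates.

Crop width = 2753 − 501 = 2252 px; one third is 750.67 px.
Crop height = 3511 − 703 = 2808 px; one third is 936.00 px.
The bottom-right point is two-thirds across and two-thirds down within the crop:
x = 501 + 2 × 750.67 ≈ 2002; y = 703 + 2 × 936.00 ≈ 2575.

(2002, 2575)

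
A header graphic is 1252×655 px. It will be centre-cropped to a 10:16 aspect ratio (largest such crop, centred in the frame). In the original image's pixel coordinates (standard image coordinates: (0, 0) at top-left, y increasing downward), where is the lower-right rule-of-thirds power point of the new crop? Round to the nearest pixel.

1252/655 > 10/16, so the 10:16 crop keeps the full height 655 and trims width to 655 × 10/16 = 409.38 px.
Left offset = (1252 − 409.38)/2 = 421.31 px; top offset = 0.
Lower-right is two-thirds across and two-thirds down within the crop:
x = 421.31 + 2 × 409.38/3 ≈ 694; y = 0.00 + 2 × 655.00/3 ≈ 437.

(694, 437)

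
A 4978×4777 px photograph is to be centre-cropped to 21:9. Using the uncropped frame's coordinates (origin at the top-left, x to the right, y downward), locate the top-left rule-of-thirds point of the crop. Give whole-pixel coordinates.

x = 1659 px, y = 2033 px

4978/4777 < 21/9, so the 21:9 crop keeps the full width 4978 and trims height to 4978 × 9/21 = 2133.43 px.
Top offset = (4777 − 2133.43)/2 = 1321.79 px; left offset = 0.
Top-left is one-third across and one-third down within the crop:
x = 0.00 + 1 × 4978.00/3 ≈ 1659; y = 1321.79 + 1 × 2133.43/3 ≈ 2033.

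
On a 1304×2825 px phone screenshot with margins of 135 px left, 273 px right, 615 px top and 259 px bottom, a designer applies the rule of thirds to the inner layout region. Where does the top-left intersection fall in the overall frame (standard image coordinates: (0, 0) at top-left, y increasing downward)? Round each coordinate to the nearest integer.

Content width = 1304 − 135 − 273 = 896 px; content height = 2825 − 615 − 259 = 1951 px.
Top-left is one-third across and one-third down within the inner layout region.
x = 135 + 1 × 896/3 = 135 + 298.67 ≈ 434
y = 615 + 1 × 1951/3 = 615 + 650.33 ≈ 1265

x = 434 px, y = 1265 px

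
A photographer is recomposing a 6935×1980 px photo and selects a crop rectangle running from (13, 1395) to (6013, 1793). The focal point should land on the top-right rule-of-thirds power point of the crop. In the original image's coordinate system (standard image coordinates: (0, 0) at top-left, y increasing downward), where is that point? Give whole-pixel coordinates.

(4013, 1528)

Crop width = 6013 − 13 = 6000 px; one third is 2000.00 px.
Crop height = 1793 − 1395 = 398 px; one third is 132.67 px.
The top-right point is two-thirds across and one-third down within the crop:
x = 13 + 2 × 2000.00 ≈ 4013; y = 1395 + 1 × 132.67 ≈ 1528.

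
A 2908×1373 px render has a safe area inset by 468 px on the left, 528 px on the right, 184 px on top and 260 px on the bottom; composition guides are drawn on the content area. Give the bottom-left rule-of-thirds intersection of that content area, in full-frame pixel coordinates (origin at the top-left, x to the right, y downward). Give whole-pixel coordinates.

x = 1105 px, y = 803 px

Content width = 2908 − 468 − 528 = 1912 px; content height = 1373 − 184 − 260 = 929 px.
Bottom-left is one-third across and two-thirds down within the content area.
x = 468 + 1 × 1912/3 = 468 + 637.33 ≈ 1105
y = 184 + 2 × 929/3 = 184 + 619.33 ≈ 803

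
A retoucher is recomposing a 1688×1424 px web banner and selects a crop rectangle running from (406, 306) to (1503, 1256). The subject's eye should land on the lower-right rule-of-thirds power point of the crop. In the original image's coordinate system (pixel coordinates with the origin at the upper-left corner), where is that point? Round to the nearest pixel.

Crop width = 1503 − 406 = 1097 px; one third is 365.67 px.
Crop height = 1256 − 306 = 950 px; one third is 316.67 px.
The lower-right point is two-thirds across and two-thirds down within the crop:
x = 406 + 2 × 365.67 ≈ 1137; y = 306 + 2 × 316.67 ≈ 939.

x = 1137 px, y = 939 px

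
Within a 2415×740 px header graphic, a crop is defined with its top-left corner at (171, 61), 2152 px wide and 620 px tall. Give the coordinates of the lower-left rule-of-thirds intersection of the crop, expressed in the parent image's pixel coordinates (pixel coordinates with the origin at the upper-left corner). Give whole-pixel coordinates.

One third of the crop width 2152 is 717.33 px.
One third of the crop height 620 is 206.67 px.
The lower-left point is one-third across and two-thirds down within the crop:
x = 171 + 1 × 717.33 ≈ 888; y = 61 + 2 × 206.67 ≈ 474.

(888, 474)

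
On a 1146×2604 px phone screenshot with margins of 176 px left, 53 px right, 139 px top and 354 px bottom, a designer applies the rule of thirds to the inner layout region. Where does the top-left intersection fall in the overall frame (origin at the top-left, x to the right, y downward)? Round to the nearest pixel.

Content width = 1146 − 176 − 53 = 917 px; content height = 2604 − 139 − 354 = 2111 px.
Top-left is one-third across and one-third down within the inner layout region.
x = 176 + 1 × 917/3 = 176 + 305.67 ≈ 482
y = 139 + 1 × 2111/3 = 139 + 703.67 ≈ 843

(482, 843)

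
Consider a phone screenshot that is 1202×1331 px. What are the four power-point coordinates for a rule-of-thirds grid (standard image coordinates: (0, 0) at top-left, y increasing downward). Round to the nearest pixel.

One third of 1202 is 400.67; one third of 1331 is 443.67.
Vertical third lines at x = 401 and x = 801; horizontal third lines at y = 444 and y = 887.

(401, 444), (801, 444), (401, 887), (801, 887)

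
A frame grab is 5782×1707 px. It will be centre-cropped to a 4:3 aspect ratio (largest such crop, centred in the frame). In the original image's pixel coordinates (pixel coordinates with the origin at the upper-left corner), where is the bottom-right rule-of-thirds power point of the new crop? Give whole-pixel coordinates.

(3270, 1138)

5782/1707 > 4/3, so the 4:3 crop keeps the full height 1707 and trims width to 1707 × 4/3 = 2276.00 px.
Left offset = (5782 − 2276.00)/2 = 1753.00 px; top offset = 0.
Bottom-right is two-thirds across and two-thirds down within the crop:
x = 1753.00 + 2 × 2276.00/3 ≈ 3270; y = 0.00 + 2 × 1707.00/3 ≈ 1138.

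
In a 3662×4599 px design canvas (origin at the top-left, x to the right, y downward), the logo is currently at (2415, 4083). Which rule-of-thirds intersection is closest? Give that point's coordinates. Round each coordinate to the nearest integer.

Third lines: x ∈ {1221, 2441}, y ∈ {1533, 3066}.
2415 is closer to x = 2441; 4083 is closer to y = 3066.
So the nearest intersection is the lower-right power point.

x = 2441 px, y = 3066 px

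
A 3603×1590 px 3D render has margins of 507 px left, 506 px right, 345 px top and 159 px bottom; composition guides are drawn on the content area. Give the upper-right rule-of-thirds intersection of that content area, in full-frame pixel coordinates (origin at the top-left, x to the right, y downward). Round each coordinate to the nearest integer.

Content width = 3603 − 507 − 506 = 2590 px; content height = 1590 − 345 − 159 = 1086 px.
Upper-right is two-thirds across and one-third down within the content area.
x = 507 + 2 × 2590/3 = 507 + 1726.67 ≈ 2234
y = 345 + 1 × 1086/3 = 345 + 362.00 ≈ 707

x = 2234 px, y = 707 px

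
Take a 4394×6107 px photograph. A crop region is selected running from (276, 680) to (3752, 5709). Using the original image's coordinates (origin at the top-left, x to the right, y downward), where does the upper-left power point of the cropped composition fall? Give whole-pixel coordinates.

Crop width = 3752 − 276 = 3476 px; one third is 1158.67 px.
Crop height = 5709 − 680 = 5029 px; one third is 1676.33 px.
The upper-left point is one-third across and one-third down within the crop:
x = 276 + 1 × 1158.67 ≈ 1435; y = 680 + 1 × 1676.33 ≈ 2356.

(1435, 2356)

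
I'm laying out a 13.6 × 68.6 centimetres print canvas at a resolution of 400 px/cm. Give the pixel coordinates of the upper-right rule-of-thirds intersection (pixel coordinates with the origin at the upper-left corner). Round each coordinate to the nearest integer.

x = 3627 px, y = 9147 px

In pixels the canvas is 13.6 × 400 = 5440 wide and 68.6 × 400 = 27440 tall.
The upper-right point is two-thirds across and one-third down:
x = 2 × 5440/3 ≈ 3627; y = 1 × 27440/3 ≈ 9147.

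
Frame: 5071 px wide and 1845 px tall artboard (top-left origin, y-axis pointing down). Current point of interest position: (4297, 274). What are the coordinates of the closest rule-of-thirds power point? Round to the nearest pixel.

(3381, 615)

Third lines: x ∈ {1690, 3381}, y ∈ {615, 1230}.
4297 is closer to x = 3381; 274 is closer to y = 615.
So the nearest intersection is the upper-right power point.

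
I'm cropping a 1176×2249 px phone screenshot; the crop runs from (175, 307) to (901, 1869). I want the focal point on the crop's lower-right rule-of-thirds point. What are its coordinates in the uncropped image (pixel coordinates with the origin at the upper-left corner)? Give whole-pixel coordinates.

Crop width = 901 − 175 = 726 px; one third is 242.00 px.
Crop height = 1869 − 307 = 1562 px; one third is 520.67 px.
The lower-right point is two-thirds across and two-thirds down within the crop:
x = 175 + 2 × 242.00 ≈ 659; y = 307 + 2 × 520.67 ≈ 1348.

(659, 1348)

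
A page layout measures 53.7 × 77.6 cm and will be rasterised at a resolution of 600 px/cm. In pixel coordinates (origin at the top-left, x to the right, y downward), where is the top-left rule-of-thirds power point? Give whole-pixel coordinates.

x = 10740 px, y = 15520 px

In pixels the canvas is 53.7 × 600 = 32220 wide and 77.6 × 600 = 46560 tall.
The top-left point is one-third across and one-third down:
x = 1 × 32220/3 ≈ 10740; y = 1 × 46560/3 ≈ 15520.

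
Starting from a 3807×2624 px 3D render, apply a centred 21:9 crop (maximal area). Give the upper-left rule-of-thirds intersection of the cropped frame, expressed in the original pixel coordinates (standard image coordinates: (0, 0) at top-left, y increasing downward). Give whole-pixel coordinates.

3807/2624 < 21/9, so the 21:9 crop keeps the full width 3807 and trims height to 3807 × 9/21 = 1631.57 px.
Top offset = (2624 − 1631.57)/2 = 496.21 px; left offset = 0.
Upper-left is one-third across and one-third down within the crop:
x = 0.00 + 1 × 3807.00/3 ≈ 1269; y = 496.21 + 1 × 1631.57/3 ≈ 1040.

(1269, 1040)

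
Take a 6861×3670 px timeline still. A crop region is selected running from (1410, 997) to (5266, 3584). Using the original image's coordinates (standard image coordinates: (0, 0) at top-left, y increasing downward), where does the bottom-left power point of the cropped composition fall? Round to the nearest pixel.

Crop width = 5266 − 1410 = 3856 px; one third is 1285.33 px.
Crop height = 3584 − 997 = 2587 px; one third is 862.33 px.
The bottom-left point is one-third across and two-thirds down within the crop:
x = 1410 + 1 × 1285.33 ≈ 2695; y = 997 + 2 × 862.33 ≈ 2722.

(2695, 2722)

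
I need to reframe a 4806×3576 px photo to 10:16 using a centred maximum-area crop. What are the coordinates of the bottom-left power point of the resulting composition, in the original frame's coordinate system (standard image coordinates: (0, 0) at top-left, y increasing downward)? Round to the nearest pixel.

4806/3576 > 10/16, so the 10:16 crop keeps the full height 3576 and trims width to 3576 × 10/16 = 2235.00 px.
Left offset = (4806 − 2235.00)/2 = 1285.50 px; top offset = 0.
Bottom-left is one-third across and two-thirds down within the crop:
x = 1285.50 + 1 × 2235.00/3 ≈ 2031; y = 0.00 + 2 × 3576.00/3 ≈ 2384.

x = 2031 px, y = 2384 px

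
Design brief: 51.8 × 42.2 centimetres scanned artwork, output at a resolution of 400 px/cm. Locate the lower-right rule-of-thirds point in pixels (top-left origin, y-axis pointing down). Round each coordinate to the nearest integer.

In pixels the canvas is 51.8 × 400 = 20720 wide and 42.2 × 400 = 16880 tall.
The lower-right point is two-thirds across and two-thirds down:
x = 2 × 20720/3 ≈ 13813; y = 2 × 16880/3 ≈ 11253.

(13813, 11253)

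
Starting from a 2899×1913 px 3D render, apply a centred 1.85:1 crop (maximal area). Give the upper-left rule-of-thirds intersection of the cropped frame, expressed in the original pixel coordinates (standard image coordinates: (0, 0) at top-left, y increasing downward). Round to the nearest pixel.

(966, 695)

2899/1913 < 1.85/1, so the 1.85:1 crop keeps the full width 2899 and trims height to 2899 × 1/1.85 = 1567.03 px.
Top offset = (1913 − 1567.03)/2 = 172.99 px; left offset = 0.
Upper-left is one-third across and one-third down within the crop:
x = 0.00 + 1 × 2899.00/3 ≈ 966; y = 172.99 + 1 × 1567.03/3 ≈ 695.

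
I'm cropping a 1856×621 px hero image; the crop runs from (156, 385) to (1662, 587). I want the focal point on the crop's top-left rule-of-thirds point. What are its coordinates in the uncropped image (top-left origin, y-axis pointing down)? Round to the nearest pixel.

x = 658 px, y = 452 px

Crop width = 1662 − 156 = 1506 px; one third is 502.00 px.
Crop height = 587 − 385 = 202 px; one third is 67.33 px.
The top-left point is one-third across and one-third down within the crop:
x = 156 + 1 × 502.00 ≈ 658; y = 385 + 1 × 67.33 ≈ 452.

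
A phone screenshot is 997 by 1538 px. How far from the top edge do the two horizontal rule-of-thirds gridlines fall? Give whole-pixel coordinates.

513 px and 1025 px

1538 / 3 = 512.67, so the horizontal lines sit at one and two thirds of 1538.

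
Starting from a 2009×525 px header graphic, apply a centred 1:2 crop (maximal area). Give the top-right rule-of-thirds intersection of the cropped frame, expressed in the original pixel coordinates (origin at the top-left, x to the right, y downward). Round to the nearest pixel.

2009/525 > 1/2, so the 1:2 crop keeps the full height 525 and trims width to 525 × 1/2 = 262.50 px.
Left offset = (2009 − 262.50)/2 = 873.25 px; top offset = 0.
Top-right is two-thirds across and one-third down within the crop:
x = 873.25 + 2 × 262.50/3 ≈ 1048; y = 0.00 + 1 × 525.00/3 ≈ 175.

x = 1048 px, y = 175 px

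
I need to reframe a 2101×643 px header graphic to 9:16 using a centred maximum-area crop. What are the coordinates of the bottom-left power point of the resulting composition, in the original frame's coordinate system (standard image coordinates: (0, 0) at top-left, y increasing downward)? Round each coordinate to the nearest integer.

x = 990 px, y = 429 px

2101/643 > 9/16, so the 9:16 crop keeps the full height 643 and trims width to 643 × 9/16 = 361.69 px.
Left offset = (2101 − 361.69)/2 = 869.66 px; top offset = 0.
Bottom-left is one-third across and two-thirds down within the crop:
x = 869.66 + 1 × 361.69/3 ≈ 990; y = 0.00 + 2 × 643.00/3 ≈ 429.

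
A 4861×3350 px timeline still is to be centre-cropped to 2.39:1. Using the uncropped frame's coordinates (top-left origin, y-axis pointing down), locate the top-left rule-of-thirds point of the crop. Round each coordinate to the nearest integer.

(1620, 1336)

4861/3350 < 2.39/1, so the 2.39:1 crop keeps the full width 4861 and trims height to 4861 × 1/2.39 = 2033.89 px.
Top offset = (3350 − 2033.89)/2 = 658.05 px; left offset = 0.
Top-left is one-third across and one-third down within the crop:
x = 0.00 + 1 × 4861.00/3 ≈ 1620; y = 658.05 + 1 × 2033.89/3 ≈ 1336.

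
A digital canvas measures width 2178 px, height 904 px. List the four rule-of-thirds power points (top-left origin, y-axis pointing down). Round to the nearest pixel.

One third of 2178 is 726; one third of 904 is 301.33.
Vertical third lines at x = 726 and x = 1452; horizontal third lines at y = 301 and y = 603.

(726, 301), (1452, 301), (726, 603), (1452, 603)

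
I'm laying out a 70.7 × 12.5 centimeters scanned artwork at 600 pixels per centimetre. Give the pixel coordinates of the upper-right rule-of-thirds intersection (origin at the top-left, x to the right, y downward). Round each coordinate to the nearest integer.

In pixels the canvas is 70.7 × 600 = 42420 wide and 12.5 × 600 = 7500 tall.
The upper-right point is two-thirds across and one-third down:
x = 2 × 42420/3 ≈ 28280; y = 1 × 7500/3 ≈ 2500.

x = 28280 px, y = 2500 px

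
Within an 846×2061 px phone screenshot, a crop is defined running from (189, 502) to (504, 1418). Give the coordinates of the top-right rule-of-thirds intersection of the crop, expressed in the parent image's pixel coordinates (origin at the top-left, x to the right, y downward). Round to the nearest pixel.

(399, 807)

Crop width = 504 − 189 = 315 px; one third is 105.00 px.
Crop height = 1418 − 502 = 916 px; one third is 305.33 px.
The top-right point is two-thirds across and one-third down within the crop:
x = 189 + 2 × 105.00 ≈ 399; y = 502 + 1 × 305.33 ≈ 807.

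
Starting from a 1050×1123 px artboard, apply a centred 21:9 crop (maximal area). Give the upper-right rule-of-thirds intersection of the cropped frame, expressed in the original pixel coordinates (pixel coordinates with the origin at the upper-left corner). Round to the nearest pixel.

(700, 487)

1050/1123 < 21/9, so the 21:9 crop keeps the full width 1050 and trims height to 1050 × 9/21 = 450.00 px.
Top offset = (1123 − 450.00)/2 = 336.50 px; left offset = 0.
Upper-right is two-thirds across and one-third down within the crop:
x = 0.00 + 2 × 1050.00/3 ≈ 700; y = 336.50 + 1 × 450.00/3 ≈ 487.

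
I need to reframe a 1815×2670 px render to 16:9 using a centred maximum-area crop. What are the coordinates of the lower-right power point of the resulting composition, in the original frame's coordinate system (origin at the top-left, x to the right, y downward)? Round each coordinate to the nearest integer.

1815/2670 < 16/9, so the 16:9 crop keeps the full width 1815 and trims height to 1815 × 9/16 = 1020.94 px.
Top offset = (2670 − 1020.94)/2 = 824.53 px; left offset = 0.
Lower-right is two-thirds across and two-thirds down within the crop:
x = 0.00 + 2 × 1815.00/3 ≈ 1210; y = 824.53 + 2 × 1020.94/3 ≈ 1505.

x = 1210 px, y = 1505 px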